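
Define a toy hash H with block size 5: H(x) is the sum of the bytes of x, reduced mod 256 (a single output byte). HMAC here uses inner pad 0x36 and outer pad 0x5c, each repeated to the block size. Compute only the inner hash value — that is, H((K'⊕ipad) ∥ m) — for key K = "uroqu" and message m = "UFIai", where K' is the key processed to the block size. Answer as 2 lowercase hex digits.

Key "uroqu" = 75 72 6f 71 75 is exactly B = 5 bytes: K' = 75 72 6f 71 75.
K' ⊕ ipad = 43 44 59 47 43.
Inner input = 43 44 59 47 43 ∥ 55 46 49 61 69.
Inner hash: sum = 67+68+89+71+67+85+70+73+97+105 = 792; mod 256 = 24 → 18.

18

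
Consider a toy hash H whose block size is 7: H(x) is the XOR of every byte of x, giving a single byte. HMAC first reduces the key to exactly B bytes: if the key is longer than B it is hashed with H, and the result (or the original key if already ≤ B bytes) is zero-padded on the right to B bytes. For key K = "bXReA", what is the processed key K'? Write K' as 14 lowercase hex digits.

Key "bXReA" = 62 58 52 65 41 is 5 bytes ≤ B = 7; zero-pad to 7 bytes: K' = 62 58 52 65 41 00 00.

62585265410000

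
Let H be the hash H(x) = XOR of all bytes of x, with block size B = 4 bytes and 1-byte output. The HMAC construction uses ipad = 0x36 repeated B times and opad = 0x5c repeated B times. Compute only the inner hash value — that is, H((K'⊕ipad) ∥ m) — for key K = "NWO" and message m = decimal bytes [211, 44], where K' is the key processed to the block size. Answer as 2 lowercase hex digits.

a9

Key "NWO" = 4e 57 4f is 3 bytes ≤ B = 4; zero-pad to 4 bytes: K' = 4e 57 4f 00.
K' ⊕ ipad = 78 61 79 36.
Inner input = 78 61 79 36 ∥ d3 2c.
Inner hash: XOR 78⊕61⊕79⊕36⊕d3⊕2c = a9.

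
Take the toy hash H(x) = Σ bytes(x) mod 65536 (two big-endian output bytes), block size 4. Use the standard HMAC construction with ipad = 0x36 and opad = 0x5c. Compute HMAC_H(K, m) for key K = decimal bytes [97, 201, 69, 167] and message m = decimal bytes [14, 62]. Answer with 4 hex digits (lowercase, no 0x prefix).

028e

Key decimal bytes [97, 201, 69, 167] = 61 c9 45 a7 is exactly B = 4 bytes: K' = 61 c9 45 a7.
K' ⊕ ipad = 57 ff 73 91.  K' ⊕ opad = 3d 95 19 fb.
Inner input = (K'⊕ipad) ∥ m = 57 ff 73 91 ∥ 0e 3e.
Inner hash: sum = 87+255+115+145+14+62 = 678 → 02 a6.
Outer input = (K'⊕opad) ∥ inner = 3d 95 19 fb ∥ 02 a6.
Outer hash (tag): sum = 61+149+25+251+2+166 = 654 → 02 8e.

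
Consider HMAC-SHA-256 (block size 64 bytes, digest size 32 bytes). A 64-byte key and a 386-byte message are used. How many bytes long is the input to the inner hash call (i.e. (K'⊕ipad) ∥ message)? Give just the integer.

Key is 64 ≤ 64 bytes, zero-padded: |K'| = 64.
Inner input = (K'⊕ipad) ∥ m → 64 + 386 = 450 bytes.

450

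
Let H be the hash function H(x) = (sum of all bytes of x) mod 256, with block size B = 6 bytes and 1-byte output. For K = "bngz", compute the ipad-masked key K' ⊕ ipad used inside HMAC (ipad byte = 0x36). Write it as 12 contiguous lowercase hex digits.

Key "bngz" = 62 6e 67 7a is 4 bytes ≤ B = 6; zero-pad to 6 bytes: K' = 62 6e 67 7a 00 00.
XOR each byte with 0x36: 62⊕36=54, 6e⊕36=58, 67⊕36=51, 7a⊕36=4c, 00⊕36=36, 00⊕36=36.

5458514c3636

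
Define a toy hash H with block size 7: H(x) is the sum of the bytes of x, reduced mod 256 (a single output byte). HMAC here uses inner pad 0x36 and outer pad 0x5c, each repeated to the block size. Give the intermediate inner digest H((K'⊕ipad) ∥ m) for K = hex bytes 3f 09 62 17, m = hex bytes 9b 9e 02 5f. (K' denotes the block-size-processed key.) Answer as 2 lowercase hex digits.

Key hex bytes 3f 09 62 17 is 4 bytes ≤ B = 7; zero-pad to 7 bytes: K' = 3f 09 62 17 00 00 00.
K' ⊕ ipad = 09 3f 54 21 36 36 36.
Inner input = 09 3f 54 21 36 36 36 ∥ 9b 9e 02 5f.
Inner hash: sum = 9+63+84+33+54+54+54+155+158+2+95 = 761; mod 256 = 249 → f9.

f9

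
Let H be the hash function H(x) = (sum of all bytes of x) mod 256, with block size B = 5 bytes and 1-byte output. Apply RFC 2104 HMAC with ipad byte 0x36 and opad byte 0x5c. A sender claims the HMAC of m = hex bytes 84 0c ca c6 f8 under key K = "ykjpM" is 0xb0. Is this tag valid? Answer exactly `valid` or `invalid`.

valid

Key "ykjpM" = 79 6b 6a 70 4d is exactly B = 5 bytes: K' = 79 6b 6a 70 4d.
K' ⊕ ipad = 4f 5d 5c 46 7b; K' ⊕ opad = 25 37 36 2c 11.
Inner hash: sum = 79+93+92+70+123+132+12+202+198+248 = 1249; mod 256 = 225 → e1.
Outer hash (recomputed tag): sum = 37+55+54+44+17+225 = 432; mod 256 = 176 → b0.
Recomputed tag = b0; claimed = b0 → match.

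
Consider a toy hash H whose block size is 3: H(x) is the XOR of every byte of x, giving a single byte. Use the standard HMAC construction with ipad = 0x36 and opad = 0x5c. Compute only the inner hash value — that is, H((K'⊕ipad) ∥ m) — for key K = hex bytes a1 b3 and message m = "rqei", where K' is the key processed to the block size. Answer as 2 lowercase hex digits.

2b

Key hex bytes a1 b3 is 2 bytes ≤ B = 3; zero-pad to 3 bytes: K' = a1 b3 00.
K' ⊕ ipad = 97 85 36.
Inner input = 97 85 36 ∥ 72 71 65 69.
Inner hash: XOR 97⊕85⊕36⊕72⊕71⊕65⊕69 = 2b.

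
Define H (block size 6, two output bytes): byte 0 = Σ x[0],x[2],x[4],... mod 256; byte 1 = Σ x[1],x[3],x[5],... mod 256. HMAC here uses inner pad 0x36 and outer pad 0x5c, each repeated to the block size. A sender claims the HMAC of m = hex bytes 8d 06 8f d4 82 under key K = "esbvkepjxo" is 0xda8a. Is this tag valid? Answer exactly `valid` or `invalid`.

invalid

Key "esbvkepjxo" = 65 73 62 76 6b 65 70 6a 78 6f is 10 bytes > B = 6, so hash it first: H(key) = 1a 27, then zero-pad to 6 bytes: K' = 1a 27 00 00 00 00.
K' ⊕ ipad = 2c 11 36 36 36 36; K' ⊕ opad = 46 7b 5c 5c 5c 5c.
Inner hash: even-index sum = 566 mod 256 = 54; odd-index sum = 343 mod 256 = 87 → 36 57.
Outer hash (recomputed tag): even-index sum = 308 mod 256 = 52; odd-index sum = 394 mod 256 = 138 → 34 8a.
Recomputed tag = 348a; claimed = da8a → mismatch.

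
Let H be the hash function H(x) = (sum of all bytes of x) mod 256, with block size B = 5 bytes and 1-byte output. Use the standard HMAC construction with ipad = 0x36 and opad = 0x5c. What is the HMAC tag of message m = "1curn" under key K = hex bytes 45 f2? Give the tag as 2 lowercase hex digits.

9d

Key hex bytes 45 f2 is 2 bytes ≤ B = 5; zero-pad to 5 bytes: K' = 45 f2 00 00 00.
K' ⊕ ipad = 73 c4 36 36 36.  K' ⊕ opad = 19 ae 5c 5c 5c.
Inner input = (K'⊕ipad) ∥ m = 73 c4 36 36 36 ∥ 31 63 75 72 6e.
Inner hash: sum = 115+196+54+54+54+49+99+117+114+110 = 962; mod 256 = 194 → c2.
Outer input = (K'⊕opad) ∥ inner = 19 ae 5c 5c 5c ∥ c2.
Outer hash (tag): sum = 25+174+92+92+92+194 = 669; mod 256 = 157 → 9d.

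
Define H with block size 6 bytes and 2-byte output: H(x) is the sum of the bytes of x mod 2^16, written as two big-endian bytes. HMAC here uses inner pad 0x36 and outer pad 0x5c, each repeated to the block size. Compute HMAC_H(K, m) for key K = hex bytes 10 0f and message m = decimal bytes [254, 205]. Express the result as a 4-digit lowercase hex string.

Key hex bytes 10 0f is 2 bytes ≤ B = 6; zero-pad to 6 bytes: K' = 10 0f 00 00 00 00.
K' ⊕ ipad = 26 39 36 36 36 36.  K' ⊕ opad = 4c 53 5c 5c 5c 5c.
Inner input = (K'⊕ipad) ∥ m = 26 39 36 36 36 36 ∥ fe cd.
Inner hash: sum = 38+57+54+54+54+54+254+205 = 770 → 03 02.
Outer input = (K'⊕opad) ∥ inner = 4c 53 5c 5c 5c 5c ∥ 03 02.
Outer hash (tag): sum = 76+83+92+92+92+92+3+2 = 532 → 02 14.

0214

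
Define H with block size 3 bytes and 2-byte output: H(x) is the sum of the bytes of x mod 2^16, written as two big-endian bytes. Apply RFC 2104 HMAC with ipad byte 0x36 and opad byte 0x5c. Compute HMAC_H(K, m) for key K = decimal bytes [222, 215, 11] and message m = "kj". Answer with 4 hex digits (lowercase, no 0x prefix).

0241

Key decimal bytes [222, 215, 11] = de d7 0b is exactly B = 3 bytes: K' = de d7 0b.
K' ⊕ ipad = e8 e1 3d.  K' ⊕ opad = 82 8b 57.
Inner input = (K'⊕ipad) ∥ m = e8 e1 3d ∥ 6b 6a.
Inner hash: sum = 232+225+61+107+106 = 731 → 02 db.
Outer input = (K'⊕opad) ∥ inner = 82 8b 57 ∥ 02 db.
Outer hash (tag): sum = 130+139+87+2+219 = 577 → 02 41.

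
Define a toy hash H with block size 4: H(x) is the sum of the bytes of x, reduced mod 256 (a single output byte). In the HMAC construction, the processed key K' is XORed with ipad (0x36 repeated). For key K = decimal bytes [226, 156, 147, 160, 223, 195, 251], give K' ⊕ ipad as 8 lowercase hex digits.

Key decimal bytes [226, 156, 147, 160, 223, 195, 251] = e2 9c 93 a0 df c3 fb is 7 bytes > B = 4, so hash it first: H(key) = 4e, then zero-pad to 4 bytes: K' = 4e 00 00 00.
XOR each byte with 0x36: 4e⊕36=78, 00⊕36=36, 00⊕36=36, 00⊕36=36.

78363636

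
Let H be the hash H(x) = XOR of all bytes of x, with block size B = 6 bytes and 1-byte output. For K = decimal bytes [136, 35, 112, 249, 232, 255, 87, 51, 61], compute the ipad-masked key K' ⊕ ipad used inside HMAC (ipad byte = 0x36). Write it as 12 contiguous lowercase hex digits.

5a3636363636

Key decimal bytes [136, 35, 112, 249, 232, 255, 87, 51, 61] = 88 23 70 f9 e8 ff 57 33 3d is 9 bytes > B = 6, so hash it first: H(key) = 6c, then zero-pad to 6 bytes: K' = 6c 00 00 00 00 00.
XOR each byte with 0x36: 6c⊕36=5a, 00⊕36=36, 00⊕36=36, 00⊕36=36, 00⊕36=36, 00⊕36=36.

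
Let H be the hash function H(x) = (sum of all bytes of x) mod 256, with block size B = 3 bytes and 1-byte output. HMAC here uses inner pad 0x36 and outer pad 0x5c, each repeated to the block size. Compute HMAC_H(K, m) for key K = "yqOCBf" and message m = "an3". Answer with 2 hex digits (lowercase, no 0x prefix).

Key "yqOCBf" = 79 71 4f 43 42 66 is 6 bytes > B = 3, so hash it first: H(key) = 24, then zero-pad to 3 bytes: K' = 24 00 00.
K' ⊕ ipad = 12 36 36.  K' ⊕ opad = 78 5c 5c.
Inner input = (K'⊕ipad) ∥ m = 12 36 36 ∥ 61 6e 33.
Inner hash: sum = 18+54+54+97+110+51 = 384; mod 256 = 128 → 80.
Outer input = (K'⊕opad) ∥ inner = 78 5c 5c ∥ 80.
Outer hash (tag): sum = 120+92+92+128 = 432; mod 256 = 176 → b0.

b0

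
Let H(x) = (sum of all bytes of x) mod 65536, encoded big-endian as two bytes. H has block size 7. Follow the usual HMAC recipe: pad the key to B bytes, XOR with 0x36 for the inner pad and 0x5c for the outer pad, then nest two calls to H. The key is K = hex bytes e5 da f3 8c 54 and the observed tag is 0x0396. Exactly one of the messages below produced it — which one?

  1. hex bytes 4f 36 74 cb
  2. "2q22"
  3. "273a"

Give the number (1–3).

Key hex bytes e5 da f3 8c 54 is 5 bytes ≤ B = 7; zero-pad to 7 bytes: K' = e5 da f3 8c 54 00 00.
K' ⊕ ipad = d3 ec c5 ba 62 36 36; K' ⊕ opad = b9 86 af d0 08 5c 5c.
m1: inner = H(d3 ec c5 ba 62 36 36 4f 36 74 cb) = 05 d0; tag = H(b9 86 af d0 08 5c 5c 05 d0) = 0453
m2: inner = H(d3 ec c5 ba 62 36 36 32 71 32 32) = 05 13; tag = H(b9 86 af d0 08 5c 5c 05 13) = 0396 ← matches
m3: inner = H(d3 ec c5 ba 62 36 36 32 37 33 61) = 05 09; tag = H(b9 86 af d0 08 5c 5c 05 09) = 038c

2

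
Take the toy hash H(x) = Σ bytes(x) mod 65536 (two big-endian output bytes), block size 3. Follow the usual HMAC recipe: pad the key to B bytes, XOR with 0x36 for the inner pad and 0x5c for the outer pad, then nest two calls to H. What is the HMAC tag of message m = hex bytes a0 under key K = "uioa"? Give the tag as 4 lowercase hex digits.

0251

Key "uioa" = 75 69 6f 61 is 4 bytes > B = 3, so hash it first: H(key) = 01 ae, then zero-pad to 3 bytes: K' = 01 ae 00.
K' ⊕ ipad = 37 98 36.  K' ⊕ opad = 5d f2 5c.
Inner input = (K'⊕ipad) ∥ m = 37 98 36 ∥ a0.
Inner hash: sum = 55+152+54+160 = 421 → 01 a5.
Outer input = (K'⊕opad) ∥ inner = 5d f2 5c ∥ 01 a5.
Outer hash (tag): sum = 93+242+92+1+165 = 593 → 02 51.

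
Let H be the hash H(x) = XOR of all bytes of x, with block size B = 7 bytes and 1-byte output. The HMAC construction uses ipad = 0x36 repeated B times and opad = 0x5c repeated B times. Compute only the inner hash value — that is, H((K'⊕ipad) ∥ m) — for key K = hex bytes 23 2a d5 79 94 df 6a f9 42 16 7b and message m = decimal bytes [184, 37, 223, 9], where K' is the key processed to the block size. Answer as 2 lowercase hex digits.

Key hex bytes 23 2a d5 79 94 df 6a f9 42 16 7b is 11 bytes > B = 7, so hash it first: H(key) = 52, then zero-pad to 7 bytes: K' = 52 00 00 00 00 00 00.
K' ⊕ ipad = 64 36 36 36 36 36 36.
Inner input = 64 36 36 36 36 36 36 ∥ b8 25 df 09.
Inner hash: XOR 64⊕36⊕36⊕36⊕36⊕36⊕36⊕b8⊕25⊕df⊕09 = 2f.

2f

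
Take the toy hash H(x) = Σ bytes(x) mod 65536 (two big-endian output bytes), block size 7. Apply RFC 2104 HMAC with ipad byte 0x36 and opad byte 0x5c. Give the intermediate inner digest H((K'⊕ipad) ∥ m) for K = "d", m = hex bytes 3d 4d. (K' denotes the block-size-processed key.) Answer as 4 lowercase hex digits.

0220

Key "d" = 64 is 1 byte ≤ B = 7; zero-pad to 7 bytes: K' = 64 00 00 00 00 00 00.
K' ⊕ ipad = 52 36 36 36 36 36 36.
Inner input = 52 36 36 36 36 36 36 ∥ 3d 4d.
Inner hash: sum = 82+54+54+54+54+54+54+61+77 = 544 → 02 20.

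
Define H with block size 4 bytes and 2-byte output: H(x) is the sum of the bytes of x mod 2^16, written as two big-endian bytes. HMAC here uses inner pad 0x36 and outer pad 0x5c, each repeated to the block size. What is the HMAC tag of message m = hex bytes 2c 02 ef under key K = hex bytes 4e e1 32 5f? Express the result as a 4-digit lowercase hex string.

Key hex bytes 4e e1 32 5f is exactly B = 4 bytes: K' = 4e e1 32 5f.
K' ⊕ ipad = 78 d7 04 69.  K' ⊕ opad = 12 bd 6e 03.
Inner input = (K'⊕ipad) ∥ m = 78 d7 04 69 ∥ 2c 02 ef.
Inner hash: sum = 120+215+4+105+44+2+239 = 729 → 02 d9.
Outer input = (K'⊕opad) ∥ inner = 12 bd 6e 03 ∥ 02 d9.
Outer hash (tag): sum = 18+189+110+3+2+217 = 539 → 02 1b.

021b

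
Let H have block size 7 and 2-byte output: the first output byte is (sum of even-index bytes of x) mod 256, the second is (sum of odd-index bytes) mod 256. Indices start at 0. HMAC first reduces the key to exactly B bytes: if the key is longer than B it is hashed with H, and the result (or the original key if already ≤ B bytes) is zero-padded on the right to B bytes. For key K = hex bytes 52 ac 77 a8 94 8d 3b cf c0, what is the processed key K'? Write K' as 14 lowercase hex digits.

58b00000000000

|K| = 9 > B = 7, so first hash the key.
H(K): even-index sum = 600 mod 256 = 88; odd-index sum = 688 mod 256 = 176 → 58 b0.
Zero-pad H(K) = 58 b0 to 7 bytes: K' = 58 b0 00 00 00 00 00.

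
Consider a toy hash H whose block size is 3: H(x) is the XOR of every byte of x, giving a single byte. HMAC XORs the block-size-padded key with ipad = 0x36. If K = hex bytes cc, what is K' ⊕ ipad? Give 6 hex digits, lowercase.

fa3636

Key hex bytes cc is 1 byte ≤ B = 3; zero-pad to 3 bytes: K' = cc 00 00.
XOR each byte with 0x36: cc⊕36=fa, 00⊕36=36, 00⊕36=36.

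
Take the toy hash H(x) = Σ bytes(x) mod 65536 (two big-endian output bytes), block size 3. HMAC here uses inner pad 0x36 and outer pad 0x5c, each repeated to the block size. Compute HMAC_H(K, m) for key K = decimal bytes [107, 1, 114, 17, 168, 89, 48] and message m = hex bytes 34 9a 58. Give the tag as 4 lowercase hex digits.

Key decimal bytes [107, 1, 114, 17, 168, 89, 48] = 6b 01 72 11 a8 59 30 is 7 bytes > B = 3, so hash it first: H(key) = 02 20, then zero-pad to 3 bytes: K' = 02 20 00.
K' ⊕ ipad = 34 16 36.  K' ⊕ opad = 5e 7c 5c.
Inner input = (K'⊕ipad) ∥ m = 34 16 36 ∥ 34 9a 58.
Inner hash: sum = 52+22+54+52+154+88 = 422 → 01 a6.
Outer input = (K'⊕opad) ∥ inner = 5e 7c 5c ∥ 01 a6.
Outer hash (tag): sum = 94+124+92+1+166 = 477 → 01 dd.

01dd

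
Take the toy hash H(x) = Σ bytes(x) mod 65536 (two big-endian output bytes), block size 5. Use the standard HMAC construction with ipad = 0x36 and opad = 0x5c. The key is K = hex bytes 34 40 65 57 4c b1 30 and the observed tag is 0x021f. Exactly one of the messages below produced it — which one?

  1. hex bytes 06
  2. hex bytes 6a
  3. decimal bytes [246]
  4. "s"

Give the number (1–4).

Key hex bytes 34 40 65 57 4c b1 30 is 7 bytes > B = 5, so hash it first: H(key) = 02 5d, then zero-pad to 5 bytes: K' = 02 5d 00 00 00.
K' ⊕ ipad = 34 6b 36 36 36; K' ⊕ opad = 5e 01 5c 5c 5c.
m1: inner = H(34 6b 36 36 36 06) = 01 47; tag = H(5e 01 5c 5c 5c 01 47) = 01bb
m2: inner = H(34 6b 36 36 36 6a) = 01 ab; tag = H(5e 01 5c 5c 5c 01 ab) = 021f ← matches
m3: inner = H(34 6b 36 36 36 f6) = 02 37; tag = H(5e 01 5c 5c 5c 02 37) = 01ac
m4: inner = H(34 6b 36 36 36 73) = 01 b4; tag = H(5e 01 5c 5c 5c 01 b4) = 0228

2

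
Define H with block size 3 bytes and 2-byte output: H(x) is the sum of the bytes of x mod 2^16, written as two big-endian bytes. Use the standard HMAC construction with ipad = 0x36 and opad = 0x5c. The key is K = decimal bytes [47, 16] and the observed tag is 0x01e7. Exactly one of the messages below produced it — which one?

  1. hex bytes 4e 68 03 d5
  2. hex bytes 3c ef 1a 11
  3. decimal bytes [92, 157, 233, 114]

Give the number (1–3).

2

Key decimal bytes [47, 16] = 2f 10 is 2 bytes ≤ B = 3; zero-pad to 3 bytes: K' = 2f 10 00.
K' ⊕ ipad = 19 26 36; K' ⊕ opad = 73 4c 5c.
m1: inner = H(19 26 36 4e 68 03 d5) = 02 03; tag = H(73 4c 5c 02 03) = 0120
m2: inner = H(19 26 36 3c ef 1a 11) = 01 cb; tag = H(73 4c 5c 01 cb) = 01e7 ← matches
m3: inner = H(19 26 36 5c 9d e9 72) = 02 c9; tag = H(73 4c 5c 02 c9) = 01e6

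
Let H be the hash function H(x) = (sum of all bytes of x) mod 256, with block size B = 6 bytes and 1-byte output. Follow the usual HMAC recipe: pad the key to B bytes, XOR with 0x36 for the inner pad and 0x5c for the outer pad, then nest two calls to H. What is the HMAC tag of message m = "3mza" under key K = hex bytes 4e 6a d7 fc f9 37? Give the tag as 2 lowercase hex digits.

Key hex bytes 4e 6a d7 fc f9 37 is exactly B = 6 bytes: K' = 4e 6a d7 fc f9 37.
K' ⊕ ipad = 78 5c e1 ca cf 01.  K' ⊕ opad = 12 36 8b a0 a5 6b.
Inner input = (K'⊕ipad) ∥ m = 78 5c e1 ca cf 01 ∥ 33 6d 7a 61.
Inner hash: sum = 120+92+225+202+207+1+51+109+122+97 = 1226; mod 256 = 202 → ca.
Outer input = (K'⊕opad) ∥ inner = 12 36 8b a0 a5 6b ∥ ca.
Outer hash (tag): sum = 18+54+139+160+165+107+202 = 845; mod 256 = 77 → 4d.

4d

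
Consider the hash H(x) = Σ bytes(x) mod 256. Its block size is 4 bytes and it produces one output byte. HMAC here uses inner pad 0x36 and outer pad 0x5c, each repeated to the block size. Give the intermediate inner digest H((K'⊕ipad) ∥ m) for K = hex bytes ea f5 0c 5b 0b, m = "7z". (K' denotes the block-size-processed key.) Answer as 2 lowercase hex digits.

ba

Key hex bytes ea f5 0c 5b 0b is 5 bytes > B = 4, so hash it first: H(key) = 51, then zero-pad to 4 bytes: K' = 51 00 00 00.
K' ⊕ ipad = 67 36 36 36.
Inner input = 67 36 36 36 ∥ 37 7a.
Inner hash: sum = 103+54+54+54+55+122 = 442; mod 256 = 186 → ba.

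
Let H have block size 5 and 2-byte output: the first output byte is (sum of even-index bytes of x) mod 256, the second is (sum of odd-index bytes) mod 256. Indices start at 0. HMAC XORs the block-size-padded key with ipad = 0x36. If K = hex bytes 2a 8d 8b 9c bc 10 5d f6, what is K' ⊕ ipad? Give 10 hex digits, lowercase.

f819363636

Key hex bytes 2a 8d 8b 9c bc 10 5d f6 is 8 bytes > B = 5, so hash it first: H(key) = ce 2f, then zero-pad to 5 bytes: K' = ce 2f 00 00 00.
XOR each byte with 0x36: ce⊕36=f8, 2f⊕36=19, 00⊕36=36, 00⊕36=36, 00⊕36=36.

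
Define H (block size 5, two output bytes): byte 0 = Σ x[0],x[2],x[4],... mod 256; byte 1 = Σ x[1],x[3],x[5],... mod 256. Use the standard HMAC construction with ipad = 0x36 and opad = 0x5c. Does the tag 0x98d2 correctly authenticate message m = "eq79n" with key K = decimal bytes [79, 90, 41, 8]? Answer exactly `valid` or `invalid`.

Key decimal bytes [79, 90, 41, 8] = 4f 5a 29 08 is 4 bytes ≤ B = 5; zero-pad to 5 bytes: K' = 4f 5a 29 08 00.
K' ⊕ ipad = 79 6c 1f 3e 36; K' ⊕ opad = 13 06 75 54 5c.
Inner hash: even-index sum = 376 mod 256 = 120; odd-index sum = 436 mod 256 = 180 → 78 b4.
Outer hash (recomputed tag): even-index sum = 408 mod 256 = 152; odd-index sum = 210 mod 256 = 210 → 98 d2.
Recomputed tag = 98d2; claimed = 98d2 → match.

valid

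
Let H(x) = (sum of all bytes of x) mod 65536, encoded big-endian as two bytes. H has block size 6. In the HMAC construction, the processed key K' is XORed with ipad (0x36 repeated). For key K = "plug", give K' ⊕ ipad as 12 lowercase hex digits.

465a43513636

Key "plug" = 70 6c 75 67 is 4 bytes ≤ B = 6; zero-pad to 6 bytes: K' = 70 6c 75 67 00 00.
XOR each byte with 0x36: 70⊕36=46, 6c⊕36=5a, 75⊕36=43, 67⊕36=51, 00⊕36=36, 00⊕36=36.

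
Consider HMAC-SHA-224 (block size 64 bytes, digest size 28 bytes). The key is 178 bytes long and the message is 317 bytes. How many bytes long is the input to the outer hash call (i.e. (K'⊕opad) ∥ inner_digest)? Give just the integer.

Key is 178 > 64 bytes, so it is hashed to 28 bytes then zero-padded to 64: |K'| = 64.
Outer input = (K'⊕opad) ∥ H(inner) → 64 + 28 = 92 bytes.

92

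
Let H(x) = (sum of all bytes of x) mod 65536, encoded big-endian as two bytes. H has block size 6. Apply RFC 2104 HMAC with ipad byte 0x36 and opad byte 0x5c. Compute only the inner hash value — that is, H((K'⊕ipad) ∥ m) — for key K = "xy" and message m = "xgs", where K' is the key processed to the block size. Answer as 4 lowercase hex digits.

Key "xy" = 78 79 is 2 bytes ≤ B = 6; zero-pad to 6 bytes: K' = 78 79 00 00 00 00.
K' ⊕ ipad = 4e 4f 36 36 36 36.
Inner input = 4e 4f 36 36 36 36 ∥ 78 67 73.
Inner hash: sum = 78+79+54+54+54+54+120+103+115 = 711 → 02 c7.

02c7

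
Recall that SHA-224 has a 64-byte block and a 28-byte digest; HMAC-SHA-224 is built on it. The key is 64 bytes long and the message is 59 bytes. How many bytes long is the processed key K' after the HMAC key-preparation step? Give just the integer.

64

Key is 64 ≤ 64 bytes, zero-padded: |K'| = 64.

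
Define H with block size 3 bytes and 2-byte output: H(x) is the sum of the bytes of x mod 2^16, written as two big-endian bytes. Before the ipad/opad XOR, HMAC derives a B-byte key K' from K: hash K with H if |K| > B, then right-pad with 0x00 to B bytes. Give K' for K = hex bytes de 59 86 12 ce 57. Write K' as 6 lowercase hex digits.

02f400

|K| = 6 > B = 3, so first hash the key.
H(K): sum = 222+89+134+18+206+87 = 756 → 02 f4.
Zero-pad H(K) = 02 f4 to 3 bytes: K' = 02 f4 00.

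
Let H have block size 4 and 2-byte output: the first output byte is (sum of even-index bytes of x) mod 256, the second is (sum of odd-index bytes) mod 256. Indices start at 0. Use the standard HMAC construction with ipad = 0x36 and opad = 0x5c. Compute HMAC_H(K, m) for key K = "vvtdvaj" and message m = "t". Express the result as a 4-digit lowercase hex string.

Key "vvtdvaj" = 76 76 74 64 76 61 6a is 7 bytes > B = 4, so hash it first: H(key) = ca 3b, then zero-pad to 4 bytes: K' = ca 3b 00 00.
K' ⊕ ipad = fc 0d 36 36.  K' ⊕ opad = 96 67 5c 5c.
Inner input = (K'⊕ipad) ∥ m = fc 0d 36 36 ∥ 74.
Inner hash: even-index sum = 422 mod 256 = 166; odd-index sum = 67 mod 256 = 67 → a6 43.
Outer input = (K'⊕opad) ∥ inner = 96 67 5c 5c ∥ a6 43.
Outer hash (tag): even-index sum = 408 mod 256 = 152; odd-index sum = 262 mod 256 = 6 → 98 06.

9806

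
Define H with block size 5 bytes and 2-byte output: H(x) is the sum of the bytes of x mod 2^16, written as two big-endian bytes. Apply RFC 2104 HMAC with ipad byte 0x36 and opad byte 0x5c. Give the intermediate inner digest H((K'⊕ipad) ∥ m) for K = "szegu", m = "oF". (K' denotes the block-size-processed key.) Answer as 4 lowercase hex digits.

022d

Key "szegu" = 73 7a 65 67 75 is exactly B = 5 bytes: K' = 73 7a 65 67 75.
K' ⊕ ipad = 45 4c 53 51 43.
Inner input = 45 4c 53 51 43 ∥ 6f 46.
Inner hash: sum = 69+76+83+81+67+111+70 = 557 → 02 2d.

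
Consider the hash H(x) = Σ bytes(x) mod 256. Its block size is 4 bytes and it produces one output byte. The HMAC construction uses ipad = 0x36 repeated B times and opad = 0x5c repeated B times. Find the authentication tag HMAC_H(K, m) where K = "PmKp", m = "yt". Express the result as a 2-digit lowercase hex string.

f1

Key "PmKp" = 50 6d 4b 70 is exactly B = 4 bytes: K' = 50 6d 4b 70.
K' ⊕ ipad = 66 5b 7d 46.  K' ⊕ opad = 0c 31 17 2c.
Inner input = (K'⊕ipad) ∥ m = 66 5b 7d 46 ∥ 79 74.
Inner hash: sum = 102+91+125+70+121+116 = 625; mod 256 = 113 → 71.
Outer input = (K'⊕opad) ∥ inner = 0c 31 17 2c ∥ 71.
Outer hash (tag): sum = 12+49+23+44+113 = 241 → f1.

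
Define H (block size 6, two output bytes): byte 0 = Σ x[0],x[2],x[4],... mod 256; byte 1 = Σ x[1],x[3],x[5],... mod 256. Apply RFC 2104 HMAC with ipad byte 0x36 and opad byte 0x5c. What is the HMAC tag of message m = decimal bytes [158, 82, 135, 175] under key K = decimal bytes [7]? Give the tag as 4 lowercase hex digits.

Key decimal bytes [7] = 07 is 1 byte ≤ B = 6; zero-pad to 6 bytes: K' = 07 00 00 00 00 00.
K' ⊕ ipad = 31 36 36 36 36 36.  K' ⊕ opad = 5b 5c 5c 5c 5c 5c.
Inner input = (K'⊕ipad) ∥ m = 31 36 36 36 36 36 ∥ 9e 52 87 af.
Inner hash: even-index sum = 450 mod 256 = 194; odd-index sum = 419 mod 256 = 163 → c2 a3.
Outer input = (K'⊕opad) ∥ inner = 5b 5c 5c 5c 5c 5c ∥ c2 a3.
Outer hash (tag): even-index sum = 469 mod 256 = 213; odd-index sum = 439 mod 256 = 183 → d5 b7.

d5b7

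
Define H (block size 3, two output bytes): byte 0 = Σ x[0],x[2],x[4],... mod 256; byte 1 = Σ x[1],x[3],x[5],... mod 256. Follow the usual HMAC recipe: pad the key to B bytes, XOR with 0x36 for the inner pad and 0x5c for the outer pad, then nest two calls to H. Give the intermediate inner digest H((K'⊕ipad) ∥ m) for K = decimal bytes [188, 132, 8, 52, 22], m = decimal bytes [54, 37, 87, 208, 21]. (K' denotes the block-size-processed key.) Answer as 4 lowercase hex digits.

Key decimal bytes [188, 132, 8, 52, 22] = bc 84 08 34 16 is 5 bytes > B = 3, so hash it first: H(key) = da b8, then zero-pad to 3 bytes: K' = da b8 00.
K' ⊕ ipad = ec 8e 36.
Inner input = ec 8e 36 ∥ 36 25 57 d0 15.
Inner hash: even-index sum = 535 mod 256 = 23; odd-index sum = 304 mod 256 = 48 → 17 30.

1730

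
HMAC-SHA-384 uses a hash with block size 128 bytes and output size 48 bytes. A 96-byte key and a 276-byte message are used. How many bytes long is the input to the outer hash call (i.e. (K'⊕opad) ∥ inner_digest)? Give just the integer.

176

Key is 96 ≤ 128 bytes, zero-padded: |K'| = 128.
Outer input = (K'⊕opad) ∥ H(inner) → 128 + 48 = 176 bytes.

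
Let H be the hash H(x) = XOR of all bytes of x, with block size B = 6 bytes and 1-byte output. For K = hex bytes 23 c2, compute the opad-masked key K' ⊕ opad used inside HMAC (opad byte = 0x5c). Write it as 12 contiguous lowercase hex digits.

7f9e5c5c5c5c

Key hex bytes 23 c2 is 2 bytes ≤ B = 6; zero-pad to 6 bytes: K' = 23 c2 00 00 00 00.
XOR each byte with 0x5c: 23⊕5c=7f, c2⊕5c=9e, 00⊕5c=5c, 00⊕5c=5c, 00⊕5c=5c, 00⊕5c=5c.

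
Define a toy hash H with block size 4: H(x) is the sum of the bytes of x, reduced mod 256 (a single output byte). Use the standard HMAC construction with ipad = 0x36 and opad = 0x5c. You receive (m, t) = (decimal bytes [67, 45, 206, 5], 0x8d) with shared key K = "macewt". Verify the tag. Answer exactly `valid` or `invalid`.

valid

Key "macewt" = 6d 61 63 65 77 74 is 6 bytes > B = 4, so hash it first: H(key) = 81, then zero-pad to 4 bytes: K' = 81 00 00 00.
K' ⊕ ipad = b7 36 36 36; K' ⊕ opad = dd 5c 5c 5c.
Inner hash: sum = 183+54+54+54+67+45+206+5 = 668; mod 256 = 156 → 9c.
Outer hash (recomputed tag): sum = 221+92+92+92+156 = 653; mod 256 = 141 → 8d.
Recomputed tag = 8d; claimed = 8d → match.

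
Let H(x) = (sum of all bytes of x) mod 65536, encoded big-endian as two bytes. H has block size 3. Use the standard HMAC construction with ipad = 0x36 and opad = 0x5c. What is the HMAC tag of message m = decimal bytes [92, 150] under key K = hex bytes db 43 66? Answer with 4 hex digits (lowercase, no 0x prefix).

0186

Key hex bytes db 43 66 is exactly B = 3 bytes: K' = db 43 66.
K' ⊕ ipad = ed 75 50.  K' ⊕ opad = 87 1f 3a.
Inner input = (K'⊕ipad) ∥ m = ed 75 50 ∥ 5c 96.
Inner hash: sum = 237+117+80+92+150 = 676 → 02 a4.
Outer input = (K'⊕opad) ∥ inner = 87 1f 3a ∥ 02 a4.
Outer hash (tag): sum = 135+31+58+2+164 = 390 → 01 86.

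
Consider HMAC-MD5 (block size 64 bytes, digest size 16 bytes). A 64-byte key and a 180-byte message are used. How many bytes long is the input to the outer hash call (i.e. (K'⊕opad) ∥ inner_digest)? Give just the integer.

Key is 64 ≤ 64 bytes, zero-padded: |K'| = 64.
Outer input = (K'⊕opad) ∥ H(inner) → 64 + 16 = 80 bytes.

80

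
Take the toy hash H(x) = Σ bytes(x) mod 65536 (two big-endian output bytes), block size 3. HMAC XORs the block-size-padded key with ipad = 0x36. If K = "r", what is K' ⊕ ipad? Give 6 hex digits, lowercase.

Key "r" = 72 is 1 byte ≤ B = 3; zero-pad to 3 bytes: K' = 72 00 00.
XOR each byte with 0x36: 72⊕36=44, 00⊕36=36, 00⊕36=36.

443636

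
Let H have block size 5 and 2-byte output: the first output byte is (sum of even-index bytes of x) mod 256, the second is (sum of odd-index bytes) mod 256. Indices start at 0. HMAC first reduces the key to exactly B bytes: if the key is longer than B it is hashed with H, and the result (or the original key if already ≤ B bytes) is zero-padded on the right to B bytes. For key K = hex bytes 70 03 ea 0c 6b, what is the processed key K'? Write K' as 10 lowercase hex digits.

Key hex bytes 70 03 ea 0c 6b is exactly B = 5 bytes: K' = 70 03 ea 0c 6b.

7003ea0c6b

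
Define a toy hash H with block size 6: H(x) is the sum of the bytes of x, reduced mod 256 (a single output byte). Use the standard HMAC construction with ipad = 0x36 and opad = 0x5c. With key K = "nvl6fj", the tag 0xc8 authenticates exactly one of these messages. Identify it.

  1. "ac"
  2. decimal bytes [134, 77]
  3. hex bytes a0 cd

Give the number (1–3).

Key "nvl6fj" = 6e 76 6c 36 66 6a is exactly B = 6 bytes: K' = 6e 76 6c 36 66 6a.
K' ⊕ ipad = 58 40 5a 00 50 5c; K' ⊕ opad = 32 2a 30 6a 3a 36.
m1: inner = H(58 40 5a 00 50 5c 61 63) = 62; tag = H(32 2a 30 6a 3a 36 62) = c8 ← matches
m2: inner = H(58 40 5a 00 50 5c 86 4d) = 71; tag = H(32 2a 30 6a 3a 36 71) = d7
m3: inner = H(58 40 5a 00 50 5c a0 cd) = 0b; tag = H(32 2a 30 6a 3a 36 0b) = 71

1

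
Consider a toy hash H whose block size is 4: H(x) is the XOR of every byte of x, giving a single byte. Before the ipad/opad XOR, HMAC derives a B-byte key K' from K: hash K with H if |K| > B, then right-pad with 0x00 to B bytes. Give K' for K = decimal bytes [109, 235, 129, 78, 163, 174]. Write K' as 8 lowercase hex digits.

|K| = 6 > B = 4, so first hash the key.
H(K): XOR 6d⊕eb⊕81⊕4e⊕a3⊕ae = 44.
Zero-pad H(K) = 44 to 4 bytes: K' = 44 00 00 00.

44000000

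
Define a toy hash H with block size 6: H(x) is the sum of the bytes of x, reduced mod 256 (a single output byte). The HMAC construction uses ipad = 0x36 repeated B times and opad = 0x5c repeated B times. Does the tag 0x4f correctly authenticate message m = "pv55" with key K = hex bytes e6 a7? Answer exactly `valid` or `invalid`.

Key hex bytes e6 a7 is 2 bytes ≤ B = 6; zero-pad to 6 bytes: K' = e6 a7 00 00 00 00.
K' ⊕ ipad = d0 91 36 36 36 36; K' ⊕ opad = ba fb 5c 5c 5c 5c.
Inner hash: sum = 208+145+54+54+54+54+112+118+53+53 = 905; mod 256 = 137 → 89.
Outer hash (recomputed tag): sum = 186+251+92+92+92+92+137 = 942; mod 256 = 174 → ae.
Recomputed tag = ae; claimed = 4f → mismatch.

invalid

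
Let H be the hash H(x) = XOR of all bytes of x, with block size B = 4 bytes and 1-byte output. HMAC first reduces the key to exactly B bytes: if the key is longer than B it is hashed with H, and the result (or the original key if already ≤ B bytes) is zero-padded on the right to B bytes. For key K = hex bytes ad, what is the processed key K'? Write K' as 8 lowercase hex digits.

ad000000

Key hex bytes ad is 1 byte ≤ B = 4; zero-pad to 4 bytes: K' = ad 00 00 00.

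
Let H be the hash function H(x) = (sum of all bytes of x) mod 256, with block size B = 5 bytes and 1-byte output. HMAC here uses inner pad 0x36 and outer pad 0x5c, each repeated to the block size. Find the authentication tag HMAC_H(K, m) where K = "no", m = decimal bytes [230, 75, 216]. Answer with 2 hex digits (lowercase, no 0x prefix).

Key "no" = 6e 6f is 2 bytes ≤ B = 5; zero-pad to 5 bytes: K' = 6e 6f 00 00 00.
K' ⊕ ipad = 58 59 36 36 36.  K' ⊕ opad = 32 33 5c 5c 5c.
Inner input = (K'⊕ipad) ∥ m = 58 59 36 36 36 ∥ e6 4b d8.
Inner hash: sum = 88+89+54+54+54+230+75+216 = 860; mod 256 = 92 → 5c.
Outer input = (K'⊕opad) ∥ inner = 32 33 5c 5c 5c ∥ 5c.
Outer hash (tag): sum = 50+51+92+92+92+92 = 469; mod 256 = 213 → d5.

d5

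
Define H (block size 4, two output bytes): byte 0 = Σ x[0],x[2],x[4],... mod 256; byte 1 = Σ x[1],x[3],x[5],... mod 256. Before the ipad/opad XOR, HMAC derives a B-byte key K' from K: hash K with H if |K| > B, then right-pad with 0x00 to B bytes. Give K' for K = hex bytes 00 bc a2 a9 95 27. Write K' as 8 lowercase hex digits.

378c0000

|K| = 6 > B = 4, so first hash the key.
H(K): even-index sum = 311 mod 256 = 55; odd-index sum = 396 mod 256 = 140 → 37 8c.
Zero-pad H(K) = 37 8c to 4 bytes: K' = 37 8c 00 00.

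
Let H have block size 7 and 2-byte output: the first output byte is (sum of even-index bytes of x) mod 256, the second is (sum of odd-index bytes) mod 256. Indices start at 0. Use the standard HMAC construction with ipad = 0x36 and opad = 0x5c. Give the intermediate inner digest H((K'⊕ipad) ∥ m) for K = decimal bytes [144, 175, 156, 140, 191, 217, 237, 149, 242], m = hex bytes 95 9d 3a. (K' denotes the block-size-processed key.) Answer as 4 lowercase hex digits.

Key decimal bytes [144, 175, 156, 140, 191, 217, 237, 149, 242] = 90 af 9c 8c bf d9 ed 95 f2 is 9 bytes > B = 7, so hash it first: H(key) = ca a9, then zero-pad to 7 bytes: K' = ca a9 00 00 00 00 00.
K' ⊕ ipad = fc 9f 36 36 36 36 36.
Inner input = fc 9f 36 36 36 36 36 ∥ 95 9d 3a.
Inner hash: even-index sum = 571 mod 256 = 59; odd-index sum = 474 mod 256 = 218 → 3b da.

3bda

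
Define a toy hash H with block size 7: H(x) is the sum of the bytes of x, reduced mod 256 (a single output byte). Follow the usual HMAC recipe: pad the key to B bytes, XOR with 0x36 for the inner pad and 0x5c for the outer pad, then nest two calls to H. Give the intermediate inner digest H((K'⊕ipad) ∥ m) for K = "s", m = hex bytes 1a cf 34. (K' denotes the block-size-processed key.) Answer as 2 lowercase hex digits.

a6

Key "s" = 73 is 1 byte ≤ B = 7; zero-pad to 7 bytes: K' = 73 00 00 00 00 00 00.
K' ⊕ ipad = 45 36 36 36 36 36 36.
Inner input = 45 36 36 36 36 36 36 ∥ 1a cf 34.
Inner hash: sum = 69+54+54+54+54+54+54+26+207+52 = 678; mod 256 = 166 → a6.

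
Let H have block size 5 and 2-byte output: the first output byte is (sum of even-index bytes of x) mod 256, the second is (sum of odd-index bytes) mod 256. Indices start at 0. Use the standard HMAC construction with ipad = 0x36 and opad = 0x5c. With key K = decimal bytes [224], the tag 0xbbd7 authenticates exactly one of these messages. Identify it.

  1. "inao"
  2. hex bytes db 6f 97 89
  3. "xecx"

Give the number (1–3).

3

Key decimal bytes [224] = e0 is 1 byte ≤ B = 5; zero-pad to 5 bytes: K' = e0 00 00 00 00.
K' ⊕ ipad = d6 36 36 36 36; K' ⊕ opad = bc 5c 5c 5c 5c.
m1: inner = H(d6 36 36 36 36 69 6e 61 6f) = 1f 36; tag = H(bc 5c 5c 5c 5c 1f 36) = aad7
m2: inner = H(d6 36 36 36 36 db 6f 97 89) = 3a de; tag = H(bc 5c 5c 5c 5c 3a de) = 52f2
m3: inner = H(d6 36 36 36 36 78 65 63 78) = 1f 47; tag = H(bc 5c 5c 5c 5c 1f 47) = bbd7 ← matches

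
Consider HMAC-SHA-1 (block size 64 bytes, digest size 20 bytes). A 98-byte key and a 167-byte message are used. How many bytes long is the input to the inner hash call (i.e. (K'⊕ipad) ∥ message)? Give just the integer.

Key is 98 > 64 bytes, so it is hashed to 20 bytes then zero-padded to 64: |K'| = 64.
Inner input = (K'⊕ipad) ∥ m → 64 + 167 = 231 bytes.

231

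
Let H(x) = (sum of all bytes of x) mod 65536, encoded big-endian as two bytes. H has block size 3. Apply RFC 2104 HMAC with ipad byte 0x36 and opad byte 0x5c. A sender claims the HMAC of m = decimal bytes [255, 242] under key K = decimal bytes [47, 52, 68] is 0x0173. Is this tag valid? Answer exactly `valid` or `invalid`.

Key decimal bytes [47, 52, 68] = 2f 34 44 is exactly B = 3 bytes: K' = 2f 34 44.
K' ⊕ ipad = 19 02 72; K' ⊕ opad = 73 68 18.
Inner hash: sum = 25+2+114+255+242 = 638 → 02 7e.
Outer hash (recomputed tag): sum = 115+104+24+2+126 = 371 → 01 73.
Recomputed tag = 0173; claimed = 0173 → match.

valid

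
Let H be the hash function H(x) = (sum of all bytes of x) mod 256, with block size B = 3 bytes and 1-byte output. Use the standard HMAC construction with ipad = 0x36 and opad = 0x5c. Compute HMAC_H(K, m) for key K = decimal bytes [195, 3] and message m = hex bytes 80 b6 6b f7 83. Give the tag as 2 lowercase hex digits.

Key decimal bytes [195, 3] = c3 03 is 2 bytes ≤ B = 3; zero-pad to 3 bytes: K' = c3 03 00.
K' ⊕ ipad = f5 35 36.  K' ⊕ opad = 9f 5f 5c.
Inner input = (K'⊕ipad) ∥ m = f5 35 36 ∥ 80 b6 6b f7 83.
Inner hash: sum = 245+53+54+128+182+107+247+131 = 1147; mod 256 = 123 → 7b.
Outer input = (K'⊕opad) ∥ inner = 9f 5f 5c ∥ 7b.
Outer hash (tag): sum = 159+95+92+123 = 469; mod 256 = 213 → d5.

d5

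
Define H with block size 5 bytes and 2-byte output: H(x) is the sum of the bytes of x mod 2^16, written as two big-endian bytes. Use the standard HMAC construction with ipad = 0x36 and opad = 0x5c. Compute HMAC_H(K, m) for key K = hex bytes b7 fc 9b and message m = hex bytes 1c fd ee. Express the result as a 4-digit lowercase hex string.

0379

Key hex bytes b7 fc 9b is 3 bytes ≤ B = 5; zero-pad to 5 bytes: K' = b7 fc 9b 00 00.
K' ⊕ ipad = 81 ca ad 36 36.  K' ⊕ opad = eb a0 c7 5c 5c.
Inner input = (K'⊕ipad) ∥ m = 81 ca ad 36 36 ∥ 1c fd ee.
Inner hash: sum = 129+202+173+54+54+28+253+238 = 1131 → 04 6b.
Outer input = (K'⊕opad) ∥ inner = eb a0 c7 5c 5c ∥ 04 6b.
Outer hash (tag): sum = 235+160+199+92+92+4+107 = 889 → 03 79.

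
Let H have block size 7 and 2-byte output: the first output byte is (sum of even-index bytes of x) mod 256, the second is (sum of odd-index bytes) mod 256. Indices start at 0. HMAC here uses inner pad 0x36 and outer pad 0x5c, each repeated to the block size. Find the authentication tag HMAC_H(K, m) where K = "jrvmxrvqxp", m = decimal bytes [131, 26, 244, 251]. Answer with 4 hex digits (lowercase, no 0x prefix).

Key "jrvmxrvqxp" = 6a 72 76 6d 78 72 76 71 78 70 is 10 bytes > B = 7, so hash it first: H(key) = 46 32, then zero-pad to 7 bytes: K' = 46 32 00 00 00 00 00.
K' ⊕ ipad = 70 04 36 36 36 36 36.  K' ⊕ opad = 1a 6e 5c 5c 5c 5c 5c.
Inner input = (K'⊕ipad) ∥ m = 70 04 36 36 36 36 36 ∥ 83 1a f4 fb.
Inner hash: even-index sum = 551 mod 256 = 39; odd-index sum = 487 mod 256 = 231 → 27 e7.
Outer input = (K'⊕opad) ∥ inner = 1a 6e 5c 5c 5c 5c 5c ∥ 27 e7.
Outer hash (tag): even-index sum = 533 mod 256 = 21; odd-index sum = 333 mod 256 = 77 → 15 4d.

154d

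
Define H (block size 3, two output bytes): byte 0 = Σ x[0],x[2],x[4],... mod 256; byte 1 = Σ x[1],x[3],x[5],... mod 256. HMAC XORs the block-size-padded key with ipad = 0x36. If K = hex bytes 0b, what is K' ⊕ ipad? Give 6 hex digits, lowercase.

3d3636

Key hex bytes 0b is 1 byte ≤ B = 3; zero-pad to 3 bytes: K' = 0b 00 00.
XOR each byte with 0x36: 0b⊕36=3d, 00⊕36=36, 00⊕36=36.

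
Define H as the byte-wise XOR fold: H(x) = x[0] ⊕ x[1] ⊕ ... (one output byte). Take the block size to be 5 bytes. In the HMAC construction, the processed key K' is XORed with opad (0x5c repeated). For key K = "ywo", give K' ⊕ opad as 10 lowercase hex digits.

252b335c5c

Key "ywo" = 79 77 6f is 3 bytes ≤ B = 5; zero-pad to 5 bytes: K' = 79 77 6f 00 00.
XOR each byte with 0x5c: 79⊕5c=25, 77⊕5c=2b, 6f⊕5c=33, 00⊕5c=5c, 00⊕5c=5c.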